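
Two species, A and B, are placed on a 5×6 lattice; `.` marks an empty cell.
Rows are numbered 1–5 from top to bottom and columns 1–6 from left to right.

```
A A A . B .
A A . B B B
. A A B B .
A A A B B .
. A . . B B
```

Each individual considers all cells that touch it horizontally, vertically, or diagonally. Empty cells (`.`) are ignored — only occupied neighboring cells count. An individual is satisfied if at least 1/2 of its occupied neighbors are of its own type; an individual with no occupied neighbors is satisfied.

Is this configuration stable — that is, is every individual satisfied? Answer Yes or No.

Yes

(1,1)A 3/3 satisfied
(1,2)A 4/4 satisfied
(1,3)A 2/3 satisfied
(1,5)B 3/3 satisfied
(2,1)A 4/4 satisfied
(2,2)A 6/6 satisfied
(2,4)B 4/6 satisfied
(2,5)B 5/5 satisfied
(2,6)B 3/3 satisfied
(3,2)A 6/6 satisfied
(3,3)A 4/7 satisfied
(3,4)B 5/7 satisfied
(3,5)B 6/6 satisfied
(4,1)A 3/3 satisfied
(4,2)A 5/5 satisfied
(4,3)A 4/6 satisfied
(4,4)B 4/6 satisfied
(4,5)B 5/5 satisfied
(5,2)A 3/3 satisfied
(5,5)B 3/3 satisfied
(5,6)B 2/2 satisfied
All meet the threshold, so the configuration is stable.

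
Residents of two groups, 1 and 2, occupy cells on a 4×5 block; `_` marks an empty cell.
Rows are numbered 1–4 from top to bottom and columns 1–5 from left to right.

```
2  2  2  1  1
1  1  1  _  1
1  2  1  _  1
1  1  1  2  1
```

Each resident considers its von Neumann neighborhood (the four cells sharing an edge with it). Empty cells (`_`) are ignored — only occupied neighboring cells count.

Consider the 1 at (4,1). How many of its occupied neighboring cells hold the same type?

Occupied neighbors of (4,1): (3,1)=1, (4,2)=1.
Same type (1): 2 of 2.

2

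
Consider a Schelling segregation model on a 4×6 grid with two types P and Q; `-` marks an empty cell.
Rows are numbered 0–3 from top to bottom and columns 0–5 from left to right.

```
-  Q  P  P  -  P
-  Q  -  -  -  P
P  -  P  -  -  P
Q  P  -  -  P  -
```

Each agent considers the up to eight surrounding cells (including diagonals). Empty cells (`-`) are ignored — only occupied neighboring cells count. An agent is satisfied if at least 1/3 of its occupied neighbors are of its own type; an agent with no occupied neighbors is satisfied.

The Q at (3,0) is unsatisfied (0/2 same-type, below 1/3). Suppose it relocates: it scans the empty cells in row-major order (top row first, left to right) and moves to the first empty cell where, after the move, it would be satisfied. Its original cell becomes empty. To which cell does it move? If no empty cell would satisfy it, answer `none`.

(0,0)

Vacating (3,0). Empty cells in order:
  (0,0): 2/2 same-type → satisfied — stop here.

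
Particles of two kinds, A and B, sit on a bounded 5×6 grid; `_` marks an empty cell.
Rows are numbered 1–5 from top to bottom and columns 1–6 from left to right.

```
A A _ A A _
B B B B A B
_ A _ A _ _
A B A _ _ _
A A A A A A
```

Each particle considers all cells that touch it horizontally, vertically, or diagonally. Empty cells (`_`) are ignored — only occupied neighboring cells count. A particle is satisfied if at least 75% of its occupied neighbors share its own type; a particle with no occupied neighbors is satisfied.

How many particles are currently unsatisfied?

(1,1)A 1/3 unhappy
(1,2)A 1/4 unhappy
(1,4)A 2/4 unhappy
(1,5)A 2/4 unhappy
(2,1)B 1/4 unhappy
(2,2)B 2/5 unhappy
(2,3)B 2/6 unhappy
(2,4)B 1/5 unhappy
(2,5)A 3/5 unhappy
(2,6)B 0/2 unhappy
(3,2)A 2/6 unhappy
(3,4)A 2/4 unhappy
(4,1)A 3/4 ok
(4,2)B 0/6 unhappy
(4,3)A 5/6 ok
(5,1)A 2/3 unhappy
(5,2)A 4/5 ok
(5,3)A 3/4 ok
(5,4)A 3/3 ok
(5,5)A 2/2 ok
(5,6)A 1/1 ok
Unsatisfied: (1,1), (1,2), (1,4), (1,5), (2,1), (2,2), (2,3), (2,4), (2,5), (2,6), (3,2), (3,4), (4,2), (5,1) — 14 in total.

14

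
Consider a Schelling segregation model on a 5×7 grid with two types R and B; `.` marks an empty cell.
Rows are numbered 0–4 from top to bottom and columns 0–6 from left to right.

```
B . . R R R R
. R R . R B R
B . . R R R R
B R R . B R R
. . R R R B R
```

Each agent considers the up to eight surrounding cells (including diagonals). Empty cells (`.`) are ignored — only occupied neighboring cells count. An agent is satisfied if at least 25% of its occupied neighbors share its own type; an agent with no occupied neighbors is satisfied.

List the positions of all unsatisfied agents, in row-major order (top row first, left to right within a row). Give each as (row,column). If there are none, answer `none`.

(0,0), (1,5), (3,4), (4,5)

Row 0: (0,0)B 0/1 unhappy · (0,3)R 3/3 ok · (0,4)R 3/4 ok · (0,5)R 4/5 ok · (0,6)R 2/3 ok
Row 1: (1,1)R 1/3 ok · (1,2)R 3/3 ok · (1,4)R 6/7 ok · (1,5)B 0/8 unhappy · (1,6)R 4/5 ok
Row 2: (2,0)B 1/3 ok · (2,3)R 4/5 ok · (2,4)R 4/6 ok · (2,5)R 6/8 ok · (2,6)R 4/5 ok
Row 3: (3,0)B 1/2 ok · (3,1)R 2/4 ok · (3,2)R 4/4 ok · (3,4)B 1/7 unhappy · (3,5)R 6/8 ok · (3,6)R 4/5 ok
Row 4: (4,2)R 3/3 ok · (4,3)R 3/4 ok · (4,4)R 2/4 ok · (4,5)B 1/5 unhappy · (4,6)R 2/3 ok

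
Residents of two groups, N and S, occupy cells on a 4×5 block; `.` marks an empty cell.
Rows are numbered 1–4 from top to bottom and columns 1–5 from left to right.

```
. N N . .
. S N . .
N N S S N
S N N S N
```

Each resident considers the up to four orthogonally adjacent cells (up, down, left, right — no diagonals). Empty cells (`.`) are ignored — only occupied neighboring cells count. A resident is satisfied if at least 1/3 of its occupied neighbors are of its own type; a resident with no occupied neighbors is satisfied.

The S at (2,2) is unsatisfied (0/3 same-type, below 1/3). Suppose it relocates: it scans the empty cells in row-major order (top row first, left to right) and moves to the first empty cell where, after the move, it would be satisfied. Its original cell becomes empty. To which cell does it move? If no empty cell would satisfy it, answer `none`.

(1,5)

Vacating (2,2). Empty cells in order:
  (1,1): 0/1 same-type → still unsatisfied.
  (1,4): 0/1 same-type → still unsatisfied.
  (1,5): 0/0 same-type → satisfied — stop here.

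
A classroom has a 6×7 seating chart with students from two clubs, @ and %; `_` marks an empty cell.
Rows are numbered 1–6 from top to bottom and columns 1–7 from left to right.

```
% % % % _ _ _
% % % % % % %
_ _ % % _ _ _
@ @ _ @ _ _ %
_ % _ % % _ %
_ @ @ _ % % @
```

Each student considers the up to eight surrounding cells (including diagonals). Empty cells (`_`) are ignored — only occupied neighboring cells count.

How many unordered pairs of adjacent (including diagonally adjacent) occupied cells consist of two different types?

12

Scan each occupied cell's neighbors to the right and below (and the two forward diagonals) so each pair is counted once.
From row 1: 0 unlike of 14 pairs (running 0/14).
From row 2: 0 unlike of 12 pairs (running 0/26).
From row 3: 3 unlike of 4 pairs (running 3/30).
From row 4: 4 unlike of 6 pairs (running 7/36).
From row 5: 4 unlike of 9 pairs (running 11/45).
From row 6: 1 unlike of 3 pairs (running 12/48).
Total adjacent occupied pairs: 48; unlike-type pairs: 12.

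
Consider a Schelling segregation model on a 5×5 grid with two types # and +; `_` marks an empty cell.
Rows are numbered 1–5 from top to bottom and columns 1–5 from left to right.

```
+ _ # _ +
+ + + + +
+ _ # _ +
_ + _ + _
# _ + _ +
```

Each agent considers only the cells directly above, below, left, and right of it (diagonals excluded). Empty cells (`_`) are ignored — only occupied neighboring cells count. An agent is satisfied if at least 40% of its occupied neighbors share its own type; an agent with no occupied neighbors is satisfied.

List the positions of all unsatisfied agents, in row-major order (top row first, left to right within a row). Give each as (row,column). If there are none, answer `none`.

(1,3), (3,3)

(1,1)+ 1/1 satisfied
(1,3)# 0/1 not
(1,5)+ 1/1 satisfied
(2,1)+ 3/3 satisfied
(2,2)+ 2/2 satisfied
(2,3)+ 2/4 satisfied
(2,4)+ 2/2 satisfied
(2,5)+ 3/3 satisfied
(3,1)+ 1/1 satisfied
(3,3)# 0/1 not
(3,5)+ 1/1 satisfied
(4,2)+ 0/0 satisfied
(4,4)+ 0/0 satisfied
(5,1)# 0/0 satisfied
(5,3)+ 0/0 satisfied
(5,5)+ 0/0 satisfied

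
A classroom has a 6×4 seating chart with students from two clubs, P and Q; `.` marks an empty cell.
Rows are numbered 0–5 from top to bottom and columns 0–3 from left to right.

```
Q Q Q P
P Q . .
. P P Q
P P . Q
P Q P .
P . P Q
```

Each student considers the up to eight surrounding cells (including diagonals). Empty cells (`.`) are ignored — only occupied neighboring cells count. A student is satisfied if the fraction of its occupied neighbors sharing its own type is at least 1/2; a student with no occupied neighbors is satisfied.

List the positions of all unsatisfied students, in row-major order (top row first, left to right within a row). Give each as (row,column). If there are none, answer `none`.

(0,0)Q 2/3 ok
(0,1)Q 3/4 ok
(0,2)Q 2/3 ok
(0,3)P 0/1 unhappy
(1,0)P 1/4 unhappy
(1,1)Q 3/6 ok
(2,1)P 4/5 ok
(2,2)P 2/5 unhappy
(2,3)Q 1/2 ok
(3,0)P 3/4 ok
(3,1)P 5/6 ok
(3,3)Q 1/3 unhappy
(4,0)P 3/4 ok
(4,1)Q 0/6 unhappy
(4,2)P 2/5 unhappy
(5,0)P 1/2 ok
(5,2)P 1/3 unhappy
(5,3)Q 0/2 unhappy

(0,3), (1,0), (2,2), (3,3), (4,1), (4,2), (5,2), (5,3)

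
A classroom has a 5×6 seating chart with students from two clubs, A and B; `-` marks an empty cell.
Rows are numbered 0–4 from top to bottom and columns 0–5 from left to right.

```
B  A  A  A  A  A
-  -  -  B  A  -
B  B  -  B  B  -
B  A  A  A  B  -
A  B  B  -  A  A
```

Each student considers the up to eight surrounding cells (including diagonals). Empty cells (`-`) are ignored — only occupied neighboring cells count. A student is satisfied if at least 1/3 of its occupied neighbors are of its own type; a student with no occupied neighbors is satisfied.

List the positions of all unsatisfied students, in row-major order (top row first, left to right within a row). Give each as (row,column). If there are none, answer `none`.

(0,0), (3,1), (4,2)

(0,0)B 0/1 unhappy
(0,1)A 1/2 ok
(0,2)A 2/3 ok
(0,3)A 3/4 ok
(0,4)A 3/4 ok
(0,5)A 2/2 ok
(1,3)B 2/6 ok
(1,4)A 3/6 ok
(2,0)B 2/3 ok
(2,1)B 2/4 ok
(2,3)B 3/6 ok
(2,4)B 3/5 ok
(3,0)B 3/5 ok
(3,1)A 2/7 unhappy
(3,2)A 2/6 ok
(3,3)A 2/6 ok
(3,4)B 2/5 ok
(4,0)A 1/3 ok
(4,1)B 2/5 ok
(4,2)B 1/4 unhappy
(4,4)A 2/3 ok
(4,5)A 1/2 ok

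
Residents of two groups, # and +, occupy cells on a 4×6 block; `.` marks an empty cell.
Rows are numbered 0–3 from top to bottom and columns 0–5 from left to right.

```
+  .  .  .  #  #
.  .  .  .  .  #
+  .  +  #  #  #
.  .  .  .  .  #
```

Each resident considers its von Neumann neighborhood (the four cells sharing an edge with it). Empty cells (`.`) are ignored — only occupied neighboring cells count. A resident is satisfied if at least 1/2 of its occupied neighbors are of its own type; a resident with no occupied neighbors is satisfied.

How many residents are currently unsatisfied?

1

Row 0: (0,0)+ 0/0 satisfied · (0,4)# 1/1 satisfied · (0,5)# 2/2 satisfied
Row 1: (1,5)# 2/2 satisfied
Row 2: (2,0)+ 0/0 satisfied · (2,2)+ 0/1 not · (2,3)# 1/2 satisfied · (2,4)# 2/2 satisfied · (2,5)# 3/3 satisfied
Row 3: (3,5)# 1/1 satisfied
Unsatisfied: (2,2) — 1 in total.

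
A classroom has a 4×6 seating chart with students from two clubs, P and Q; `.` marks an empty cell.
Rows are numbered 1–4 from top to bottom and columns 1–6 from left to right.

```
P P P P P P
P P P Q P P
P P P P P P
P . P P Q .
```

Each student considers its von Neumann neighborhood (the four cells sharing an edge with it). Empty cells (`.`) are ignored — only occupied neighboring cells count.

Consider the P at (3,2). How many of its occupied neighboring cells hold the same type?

3

Occupied neighbors of (3,2): (2,2)=P, (3,1)=P, (3,3)=P.
Same type (P): 3 of 3.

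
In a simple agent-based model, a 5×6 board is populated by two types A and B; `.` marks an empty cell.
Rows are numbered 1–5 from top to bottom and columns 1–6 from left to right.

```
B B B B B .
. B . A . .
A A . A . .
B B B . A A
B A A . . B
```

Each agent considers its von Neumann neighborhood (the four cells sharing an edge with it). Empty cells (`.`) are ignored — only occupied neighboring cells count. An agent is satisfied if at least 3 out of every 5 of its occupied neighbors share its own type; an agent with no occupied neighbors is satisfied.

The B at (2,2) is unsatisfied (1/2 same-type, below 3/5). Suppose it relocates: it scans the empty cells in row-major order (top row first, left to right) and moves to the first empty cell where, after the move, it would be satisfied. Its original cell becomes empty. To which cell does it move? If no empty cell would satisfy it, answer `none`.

(1,6)

Vacating (2,2). Empty cells in order:
  (1,6): 1/1 same-type → satisfied — stop here.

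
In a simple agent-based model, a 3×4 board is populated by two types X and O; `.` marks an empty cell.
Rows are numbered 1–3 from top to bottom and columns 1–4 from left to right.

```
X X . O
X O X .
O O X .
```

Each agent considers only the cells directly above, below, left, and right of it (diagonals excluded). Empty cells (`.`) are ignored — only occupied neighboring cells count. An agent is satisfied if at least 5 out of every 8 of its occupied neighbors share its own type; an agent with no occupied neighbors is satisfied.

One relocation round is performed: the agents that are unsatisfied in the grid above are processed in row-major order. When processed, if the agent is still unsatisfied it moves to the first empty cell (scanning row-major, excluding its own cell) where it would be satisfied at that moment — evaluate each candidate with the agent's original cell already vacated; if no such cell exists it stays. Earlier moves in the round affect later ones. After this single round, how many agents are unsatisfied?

2

Initially unsatisfied (in order): (1,2), (2,1), (2,2), (2,3), (3,1), (3,3).
  (1,2) → (3,4).
  (2,1) → (2,4).
  (2,2): no empty cell satisfies it; stays.
  (2,3): now satisfied by earlier moves; stays.
  (3,1): now satisfied by earlier moves; stays.
  (3,3): now satisfied by earlier moves; stays.
Resulting grid:
X . . O
. O X X
O O X X
Unsatisfied now: (1,4), (2,2).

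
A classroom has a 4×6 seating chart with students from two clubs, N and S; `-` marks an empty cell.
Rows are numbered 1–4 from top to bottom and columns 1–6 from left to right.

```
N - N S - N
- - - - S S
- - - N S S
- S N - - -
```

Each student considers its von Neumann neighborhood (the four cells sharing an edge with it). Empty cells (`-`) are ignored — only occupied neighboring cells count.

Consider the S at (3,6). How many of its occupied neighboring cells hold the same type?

Occupied neighbors of (3,6): (2,6)=S, (3,5)=S.
Same type (S): 2 of 2.

2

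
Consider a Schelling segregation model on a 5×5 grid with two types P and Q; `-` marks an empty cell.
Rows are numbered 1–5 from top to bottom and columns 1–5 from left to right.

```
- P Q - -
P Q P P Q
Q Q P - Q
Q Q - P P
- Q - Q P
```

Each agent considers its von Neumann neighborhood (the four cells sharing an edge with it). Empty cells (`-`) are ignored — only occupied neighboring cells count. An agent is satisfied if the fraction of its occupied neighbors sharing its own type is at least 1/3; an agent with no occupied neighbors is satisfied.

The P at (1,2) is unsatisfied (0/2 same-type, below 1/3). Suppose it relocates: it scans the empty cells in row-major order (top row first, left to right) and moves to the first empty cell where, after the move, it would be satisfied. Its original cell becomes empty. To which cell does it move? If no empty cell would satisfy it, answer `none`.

(1,1)

Vacating (1,2). Empty cells in order:
  (1,1): 1/1 same-type → satisfied — stop here.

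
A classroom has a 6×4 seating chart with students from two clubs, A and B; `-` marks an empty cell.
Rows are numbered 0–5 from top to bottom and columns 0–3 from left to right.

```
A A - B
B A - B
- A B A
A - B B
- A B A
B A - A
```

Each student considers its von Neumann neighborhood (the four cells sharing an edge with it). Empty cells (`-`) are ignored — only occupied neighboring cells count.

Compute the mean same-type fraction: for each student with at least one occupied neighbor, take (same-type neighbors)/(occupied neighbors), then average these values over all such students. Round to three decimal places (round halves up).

0.500

Row 0: (0,0)A 1/2 · (0,1)A 2/2 · (0,3)B 1/1
Row 1: (1,0)B 0/2 · (1,1)A 2/3 · (1,3)B 1/2
Row 2: (2,1)A 1/2 · (2,2)B 1/3 · (2,3)A 0/3
Row 3: (3,0)A — no occupied neighbors · (3,2)B 3/3 · (3,3)B 1/3
Row 4: (4,1)A 1/2 · (4,2)B 1/3 · (4,3)A 1/3
Row 5: (5,0)B 0/1 · (5,1)A 1/2 · (5,3)A 1/1
Sum over 17 students: 1/2 + 2/2 + 1/1 + 0/2 + 2/3 + 1/2 + 1/2 + 1/3 + 0/3 + 3/3 + 1/3 + 1/2 + 1/3 + 1/3 + 0/1 + 1/2 + 1/1 = 17/2; mean = 17/2 ÷ 17 = 1/2 = 0.5 → 0.500.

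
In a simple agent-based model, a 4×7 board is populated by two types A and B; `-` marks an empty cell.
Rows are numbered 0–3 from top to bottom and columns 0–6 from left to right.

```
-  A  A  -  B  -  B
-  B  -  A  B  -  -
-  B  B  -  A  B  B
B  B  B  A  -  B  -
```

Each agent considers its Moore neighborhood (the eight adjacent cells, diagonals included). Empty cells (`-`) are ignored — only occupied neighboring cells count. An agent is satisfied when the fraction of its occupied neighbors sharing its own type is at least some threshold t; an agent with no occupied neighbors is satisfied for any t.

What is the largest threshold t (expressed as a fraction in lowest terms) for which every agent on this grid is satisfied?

(0,1)A 1/2
(0,2)A 2/3
(0,4)B 1/2
(0,6)B — no occupied neighbors
(1,1)B 2/4
(1,3)A 2/5
(1,4)B 2/4
(2,1)B 5/5
(2,2)B 4/6
(2,4)A 2/5
(2,5)B 3/4
(2,6)B 2/2
(3,0)B 2/2
(3,1)B 4/4
(3,2)B 3/4
(3,3)A 1/3
(3,5)B 2/3
The smallest same-type fraction is 1/3 at (3,3), which reduces to 1/3. Any threshold above that leaves this agent unsatisfied.

1/3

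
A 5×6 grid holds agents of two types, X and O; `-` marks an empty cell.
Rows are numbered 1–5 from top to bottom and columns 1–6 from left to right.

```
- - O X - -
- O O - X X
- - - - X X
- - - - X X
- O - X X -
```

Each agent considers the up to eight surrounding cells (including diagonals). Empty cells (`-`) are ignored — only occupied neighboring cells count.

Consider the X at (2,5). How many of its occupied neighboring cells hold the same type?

4

Occupied neighbors of (2,5): (1,4)=X, (2,6)=X, (3,5)=X, (3,6)=X.
Same type (X): 4 of 4.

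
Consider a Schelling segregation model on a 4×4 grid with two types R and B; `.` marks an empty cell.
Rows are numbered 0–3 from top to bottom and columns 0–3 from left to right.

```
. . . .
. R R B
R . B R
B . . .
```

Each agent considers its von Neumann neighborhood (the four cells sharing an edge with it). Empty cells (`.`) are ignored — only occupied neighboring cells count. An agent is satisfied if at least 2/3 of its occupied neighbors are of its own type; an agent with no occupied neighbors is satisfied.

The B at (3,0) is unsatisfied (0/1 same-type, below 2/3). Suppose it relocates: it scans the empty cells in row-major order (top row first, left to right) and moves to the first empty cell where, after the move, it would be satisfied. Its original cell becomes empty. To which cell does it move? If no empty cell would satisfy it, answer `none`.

Vacating (3,0). Empty cells in order:
  (0,0): 0/0 same-type → satisfied — stop here.

(0,0)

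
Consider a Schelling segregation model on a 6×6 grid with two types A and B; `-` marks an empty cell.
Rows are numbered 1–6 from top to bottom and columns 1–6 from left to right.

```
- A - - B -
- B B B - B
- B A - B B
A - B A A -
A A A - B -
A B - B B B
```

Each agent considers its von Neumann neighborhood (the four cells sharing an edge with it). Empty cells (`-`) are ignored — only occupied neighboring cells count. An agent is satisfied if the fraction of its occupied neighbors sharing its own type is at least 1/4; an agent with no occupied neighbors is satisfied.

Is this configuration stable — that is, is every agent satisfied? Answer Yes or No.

Row 1: (1,2)A 0/1 ✗ · (1,5)B 0/0 ✓
Row 2: (2,2)B 2/3 ✓ · (2,3)B 2/3 ✓ · (2,4)B 1/1 ✓ · (2,6)B 1/1 ✓
Row 3: (3,2)B 1/2 ✓ · (3,3)A 0/3 ✗ · (3,5)B 1/2 ✓ · (3,6)B 2/2 ✓
Row 4: (4,1)A 1/1 ✓ · (4,3)B 0/3 ✗ · (4,4)A 1/2 ✓ · (4,5)A 1/3 ✓
Row 5: (5,1)A 3/3 ✓ · (5,2)A 2/3 ✓ · (5,3)A 1/2 ✓ · (5,5)B 1/2 ✓
Row 6: (6,1)A 1/2 ✓ · (6,2)B 0/2 ✗ · (6,4)B 1/1 ✓ · (6,5)B 3/3 ✓ · (6,6)B 1/1 ✓
For instance (1,2) has only 0/1 same-type neighbors, below 1/4.

No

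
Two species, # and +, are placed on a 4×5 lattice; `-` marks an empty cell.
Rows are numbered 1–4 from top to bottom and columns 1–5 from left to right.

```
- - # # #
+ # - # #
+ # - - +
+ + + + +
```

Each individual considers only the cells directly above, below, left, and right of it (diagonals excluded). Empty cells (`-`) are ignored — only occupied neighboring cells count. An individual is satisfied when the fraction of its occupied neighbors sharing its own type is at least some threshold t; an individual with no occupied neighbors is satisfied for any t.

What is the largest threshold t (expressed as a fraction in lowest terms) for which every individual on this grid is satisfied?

1/3

Row 1: (1,3)# 1/1 · (1,4)# 3/3 · (1,5)# 2/2
Row 2: (2,1)+ 1/2 · (2,2)# 1/2 · (2,4)# 2/2 · (2,5)# 2/3
Row 3: (3,1)+ 2/3 · (3,2)# 1/3 · (3,5)+ 1/2
Row 4: (4,1)+ 2/2 · (4,2)+ 2/3 · (4,3)+ 2/2 · (4,4)+ 2/2 · (4,5)+ 2/2
The smallest same-type fraction is 1/3 at (3,2), which reduces to 1/3. Any threshold above that leaves this individual unsatisfied.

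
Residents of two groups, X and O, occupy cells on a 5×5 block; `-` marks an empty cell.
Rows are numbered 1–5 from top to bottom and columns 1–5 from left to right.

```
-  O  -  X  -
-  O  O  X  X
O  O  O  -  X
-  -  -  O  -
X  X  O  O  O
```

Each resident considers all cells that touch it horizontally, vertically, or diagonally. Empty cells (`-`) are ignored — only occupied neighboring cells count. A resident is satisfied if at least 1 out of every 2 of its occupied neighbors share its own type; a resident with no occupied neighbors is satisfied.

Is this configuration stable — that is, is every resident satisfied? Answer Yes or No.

Yes

(1,2)O 2/2 satisfied
(1,4)X 2/3 satisfied
(2,2)O 5/5 satisfied
(2,3)O 4/6 satisfied
(2,4)X 3/5 satisfied
(2,5)X 3/3 satisfied
(3,1)O 2/2 satisfied
(3,2)O 4/4 satisfied
(3,3)O 4/5 satisfied
(3,5)X 2/3 satisfied
(4,4)O 4/5 satisfied
(5,1)X 1/1 satisfied
(5,2)X 1/2 satisfied
(5,3)O 2/3 satisfied
(5,4)O 3/3 satisfied
(5,5)O 2/2 satisfied
All meet the threshold, so the configuration is stable.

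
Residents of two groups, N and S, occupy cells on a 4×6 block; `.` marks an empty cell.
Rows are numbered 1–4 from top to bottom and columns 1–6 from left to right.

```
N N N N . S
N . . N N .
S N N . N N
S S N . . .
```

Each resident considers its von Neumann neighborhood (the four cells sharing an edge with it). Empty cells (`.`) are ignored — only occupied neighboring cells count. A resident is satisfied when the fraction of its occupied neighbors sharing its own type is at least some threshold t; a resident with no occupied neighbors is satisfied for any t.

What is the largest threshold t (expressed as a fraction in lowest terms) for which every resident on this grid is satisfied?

Row 1: (1,1)N 2/2 · (1,2)N 2/2 · (1,3)N 2/2 · (1,4)N 2/2 · (1,6)S — no occupied neighbors
Row 2: (2,1)N 1/2 · (2,4)N 2/2 · (2,5)N 2/2
Row 3: (3,1)S 1/3 · (3,2)N 1/3 · (3,3)N 2/2 · (3,5)N 2/2 · (3,6)N 1/1
Row 4: (4,1)S 2/2 · (4,2)S 1/3 · (4,3)N 1/2
The smallest same-type fraction is 1/3 at (3,1), which reduces to 1/3. Any threshold above that leaves this resident unsatisfied.

1/3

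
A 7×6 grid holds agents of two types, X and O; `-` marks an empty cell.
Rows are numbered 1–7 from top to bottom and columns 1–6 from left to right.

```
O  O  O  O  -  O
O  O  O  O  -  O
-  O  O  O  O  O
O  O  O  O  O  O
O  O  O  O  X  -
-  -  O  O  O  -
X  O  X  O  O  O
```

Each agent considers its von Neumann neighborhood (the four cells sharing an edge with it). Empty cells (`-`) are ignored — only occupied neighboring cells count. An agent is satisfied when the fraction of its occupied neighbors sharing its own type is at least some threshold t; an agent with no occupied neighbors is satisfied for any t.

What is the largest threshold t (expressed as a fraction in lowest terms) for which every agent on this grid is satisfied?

0/1

Row 1: (1,1)O 2/2 · (1,2)O 3/3 · (1,3)O 3/3 · (1,4)O 2/2 · (1,6)O 1/1
Row 2: (2,1)O 2/2 · (2,2)O 4/4 · (2,3)O 4/4 · (2,4)O 3/3 · (2,6)O 2/2
Row 3: (3,2)O 3/3 · (3,3)O 4/4 · (3,4)O 4/4 · (3,5)O 3/3 · (3,6)O 3/3
Row 4: (4,1)O 2/2 · (4,2)O 4/4 · (4,3)O 4/4 · (4,4)O 4/4 · (4,5)O 3/4 · (4,6)O 2/2
Row 5: (5,1)O 2/2 · (5,2)O 3/3 · (5,3)O 4/4 · (5,4)O 3/4 · (5,5)X 0/3
Row 6: (6,3)O 2/3 · (6,4)O 4/4 · (6,5)O 2/3
Row 7: (7,1)X 0/1 · (7,2)O 0/2 · (7,3)X 0/3 · (7,4)O 2/3 · (7,5)O 3/3 · (7,6)O 1/1
The smallest same-type fraction is 0/3 at (5,5), which reduces to 0/1. Any threshold above that leaves this agent unsatisfied.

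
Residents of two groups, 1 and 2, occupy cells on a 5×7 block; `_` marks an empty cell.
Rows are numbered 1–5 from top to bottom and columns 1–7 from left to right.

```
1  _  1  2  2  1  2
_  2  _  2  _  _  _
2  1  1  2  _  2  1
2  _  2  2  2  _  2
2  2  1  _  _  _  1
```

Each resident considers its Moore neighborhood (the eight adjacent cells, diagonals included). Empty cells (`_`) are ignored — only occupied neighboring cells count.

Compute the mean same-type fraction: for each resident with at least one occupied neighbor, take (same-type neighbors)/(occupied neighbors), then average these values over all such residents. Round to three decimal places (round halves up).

0.416

(1,1)1 0/1
(1,3)1 0/3
(1,4)2 2/3
(1,5)2 2/3
(1,6)1 0/2
(1,7)2 0/1
(2,2)2 1/5
(2,4)2 3/5
(3,1)2 2/3
(3,2)1 1/5
(3,3)1 1/6
(3,4)2 4/5
(3,6)2 2/3
(3,7)1 0/2
(4,1)2 3/4
(4,3)2 3/6
(4,4)2 3/5
(4,5)2 3/3
(4,7)2 1/3
(5,1)2 2/2
(5,2)2 3/4
(5,3)1 0/3
(5,7)1 0/1
Sum over 23 residents: 0/1 + 0/3 + 2/3 + 2/3 + 0/2 + 0/1 + 1/5 + 3/5 + 2/3 + 1/5 + 1/6 + 4/5 + 2/3 + 0/2 + 3/4 + 3/6 + 3/5 + 3/3 + 1/3 + 2/2 + 3/4 + 0/3 + 0/1 = 287/30; mean = 287/30 ÷ 23 = 287/690 = 0.415942… → 0.416.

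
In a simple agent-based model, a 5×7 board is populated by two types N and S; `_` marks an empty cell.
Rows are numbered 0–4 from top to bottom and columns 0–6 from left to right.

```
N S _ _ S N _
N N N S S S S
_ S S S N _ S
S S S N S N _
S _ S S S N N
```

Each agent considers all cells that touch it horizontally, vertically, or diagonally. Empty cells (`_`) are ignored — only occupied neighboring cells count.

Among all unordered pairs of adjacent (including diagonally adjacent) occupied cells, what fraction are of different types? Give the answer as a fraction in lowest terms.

Scan each occupied cell's neighbors to the right and below (and the two forward diagonals) so each pair is counted once.
From row 0: 8 unlike of 13 pairs (running 8/13).
From row 1: 10 unlike of 20 pairs (running 18/33).
From row 2: 5 unlike of 16 pairs (running 23/49).
From row 3: 8 unlike of 19 pairs (running 31/68).
From row 4: 1 unlike of 4 pairs (running 32/72).
Total adjacent occupied pairs: 72; unlike-type pairs: 32.
32/72 reduces to 4/9.

4/9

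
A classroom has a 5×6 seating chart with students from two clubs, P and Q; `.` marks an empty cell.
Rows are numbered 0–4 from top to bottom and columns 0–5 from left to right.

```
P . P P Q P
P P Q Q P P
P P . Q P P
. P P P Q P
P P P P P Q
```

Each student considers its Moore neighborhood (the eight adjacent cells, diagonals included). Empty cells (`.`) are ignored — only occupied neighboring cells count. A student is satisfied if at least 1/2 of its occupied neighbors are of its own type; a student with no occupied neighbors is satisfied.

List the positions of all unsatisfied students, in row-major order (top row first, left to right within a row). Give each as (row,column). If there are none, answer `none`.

(0,3), (0,4), (1,2), (1,3), (2,3), (3,4), (4,5)

(0,0)P 2/2 satisfied
(0,2)P 2/4 satisfied
(0,3)P 2/5 not
(0,4)Q 1/5 not
(0,5)P 2/3 satisfied
(1,0)P 4/4 satisfied
(1,1)P 5/6 satisfied
(1,2)Q 2/6 not
(1,3)Q 3/7 not
(1,4)P 5/8 satisfied
(1,5)P 4/5 satisfied
(2,0)P 4/4 satisfied
(2,1)P 5/6 satisfied
(2,3)Q 3/7 not
(2,4)P 5/8 satisfied
(2,5)P 4/5 satisfied
(3,1)P 6/6 satisfied
(3,2)P 6/7 satisfied
(3,3)P 5/7 satisfied
(3,4)Q 2/8 not
(3,5)P 3/5 satisfied
(4,0)P 2/2 satisfied
(4,1)P 4/4 satisfied
(4,2)P 5/5 satisfied
(4,3)P 4/5 satisfied
(4,4)P 3/5 satisfied
(4,5)Q 1/3 not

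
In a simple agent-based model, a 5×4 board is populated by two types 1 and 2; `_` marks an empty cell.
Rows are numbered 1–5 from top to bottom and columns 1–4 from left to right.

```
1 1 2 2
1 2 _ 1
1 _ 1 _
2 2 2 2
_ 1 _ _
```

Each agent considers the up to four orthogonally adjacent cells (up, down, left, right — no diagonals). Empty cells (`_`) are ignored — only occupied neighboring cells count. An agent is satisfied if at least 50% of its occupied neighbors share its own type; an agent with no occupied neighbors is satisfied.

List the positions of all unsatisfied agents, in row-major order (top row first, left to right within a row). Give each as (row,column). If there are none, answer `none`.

(1,2), (2,2), (2,4), (3,3), (5,2)

(1,1)1 2/2 ✓
(1,2)1 1/3 ✗
(1,3)2 1/2 ✓
(1,4)2 1/2 ✓
(2,1)1 2/3 ✓
(2,2)2 0/2 ✗
(2,4)1 0/1 ✗
(3,1)1 1/2 ✓
(3,3)1 0/1 ✗
(4,1)2 1/2 ✓
(4,2)2 2/3 ✓
(4,3)2 2/3 ✓
(4,4)2 1/1 ✓
(5,2)1 0/1 ✗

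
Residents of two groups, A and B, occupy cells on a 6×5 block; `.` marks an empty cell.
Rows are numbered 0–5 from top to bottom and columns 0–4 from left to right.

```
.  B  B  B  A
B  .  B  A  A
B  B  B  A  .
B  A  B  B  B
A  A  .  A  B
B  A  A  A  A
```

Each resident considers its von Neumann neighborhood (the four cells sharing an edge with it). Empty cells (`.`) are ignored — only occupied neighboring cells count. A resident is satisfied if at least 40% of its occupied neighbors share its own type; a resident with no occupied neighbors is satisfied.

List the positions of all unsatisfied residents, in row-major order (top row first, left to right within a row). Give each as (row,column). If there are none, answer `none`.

(0,3), (2,3), (3,0), (3,1), (4,0), (4,3), (4,4), (5,0)

Row 0: (0,1)B 1/1 ok · (0,2)B 3/3 ok · (0,3)B 1/3 unhappy · (0,4)A 1/2 ok
Row 1: (1,0)B 1/1 ok · (1,2)B 2/3 ok · (1,3)A 2/4 ok · (1,4)A 2/2 ok
Row 2: (2,0)B 3/3 ok · (2,1)B 2/3 ok · (2,2)B 3/4 ok · (2,3)A 1/3 unhappy
Row 3: (3,0)B 1/3 unhappy · (3,1)A 1/4 unhappy · (3,2)B 2/3 ok · (3,3)B 2/4 ok · (3,4)B 2/2 ok
Row 4: (4,0)A 1/3 unhappy · (4,1)A 3/3 ok · (4,3)A 1/3 unhappy · (4,4)B 1/3 unhappy
Row 5: (5,0)B 0/2 unhappy · (5,1)A 2/3 ok · (5,2)A 2/2 ok · (5,3)A 3/3 ok · (5,4)A 1/2 ok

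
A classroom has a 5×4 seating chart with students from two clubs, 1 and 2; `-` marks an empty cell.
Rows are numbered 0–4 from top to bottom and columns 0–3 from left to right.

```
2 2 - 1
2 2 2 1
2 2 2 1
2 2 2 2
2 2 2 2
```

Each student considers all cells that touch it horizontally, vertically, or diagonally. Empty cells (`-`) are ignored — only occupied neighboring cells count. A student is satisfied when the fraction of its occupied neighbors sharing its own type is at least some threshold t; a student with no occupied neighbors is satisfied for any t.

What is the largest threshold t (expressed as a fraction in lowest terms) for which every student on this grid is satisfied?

1/5

Row 0: (0,0)2 3/3 · (0,1)2 4/4 · (0,3)1 1/2
Row 1: (1,0)2 5/5 · (1,1)2 7/7 · (1,2)2 4/7 · (1,3)1 2/4
Row 2: (2,0)2 5/5 · (2,1)2 8/8 · (2,2)2 6/8 · (2,3)1 1/5
Row 3: (3,0)2 5/5 · (3,1)2 8/8 · (3,2)2 7/8 · (3,3)2 4/5
Row 4: (4,0)2 3/3 · (4,1)2 5/5 · (4,2)2 5/5 · (4,3)2 3/3
The smallest same-type fraction is 1/5 at (2,3), which reduces to 1/5. Any threshold above that leaves this student unsatisfied.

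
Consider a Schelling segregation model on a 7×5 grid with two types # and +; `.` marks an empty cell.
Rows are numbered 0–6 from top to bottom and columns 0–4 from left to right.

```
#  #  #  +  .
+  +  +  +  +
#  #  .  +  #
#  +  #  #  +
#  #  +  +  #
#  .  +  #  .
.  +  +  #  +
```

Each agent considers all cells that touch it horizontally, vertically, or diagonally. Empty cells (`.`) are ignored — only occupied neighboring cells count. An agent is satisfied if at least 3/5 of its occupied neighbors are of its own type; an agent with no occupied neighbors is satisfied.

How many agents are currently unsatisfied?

23

(0,0)# 1/3 unhappy
(0,1)# 2/5 unhappy
(0,2)# 1/5 unhappy
(0,3)+ 3/4 ok
(1,0)+ 1/5 unhappy
(1,1)+ 2/7 unhappy
(1,2)+ 4/7 unhappy
(1,3)+ 4/6 ok
(1,4)+ 3/4 ok
(2,0)# 2/5 unhappy
(2,1)# 3/7 unhappy
(2,3)+ 4/7 unhappy
(2,4)# 1/5 unhappy
(3,0)# 4/5 ok
(3,1)+ 1/7 unhappy
(3,2)# 3/7 unhappy
(3,3)# 3/7 unhappy
(3,4)+ 2/5 unhappy
(4,0)# 3/4 ok
(4,1)# 4/7 unhappy
(4,2)+ 3/7 unhappy
(4,3)+ 3/7 unhappy
(4,4)# 2/4 unhappy
(5,0)# 2/3 ok
(5,2)+ 4/7 unhappy
(5,3)# 2/7 unhappy
(6,1)+ 2/3 ok
(6,2)+ 2/4 unhappy
(6,3)# 1/4 unhappy
(6,4)+ 0/2 unhappy
Unsatisfied: (0,0), (0,1), (0,2), (1,0), (1,1), (1,2), (2,0), (2,1), (2,3), (2,4), (3,1), (3,2), (3,3), (3,4), (4,1), (4,2), (4,3), (4,4), (5,2), (5,3), (6,2), (6,3), (6,4) — 23 in total.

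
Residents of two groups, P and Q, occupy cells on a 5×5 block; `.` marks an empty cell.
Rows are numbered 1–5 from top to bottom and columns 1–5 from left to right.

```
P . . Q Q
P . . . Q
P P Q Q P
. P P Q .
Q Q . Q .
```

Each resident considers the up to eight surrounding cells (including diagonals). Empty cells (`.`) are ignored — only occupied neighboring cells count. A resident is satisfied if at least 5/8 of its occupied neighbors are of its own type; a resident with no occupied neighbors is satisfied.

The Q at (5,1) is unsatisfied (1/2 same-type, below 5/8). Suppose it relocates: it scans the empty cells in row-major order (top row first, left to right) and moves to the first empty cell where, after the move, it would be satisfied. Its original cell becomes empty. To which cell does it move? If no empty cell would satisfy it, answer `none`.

Vacating (5,1). Empty cells in order:
  (1,2): 0/2 same-type → still unsatisfied.
  (1,3): 1/1 same-type → satisfied — stop here.

(1,3)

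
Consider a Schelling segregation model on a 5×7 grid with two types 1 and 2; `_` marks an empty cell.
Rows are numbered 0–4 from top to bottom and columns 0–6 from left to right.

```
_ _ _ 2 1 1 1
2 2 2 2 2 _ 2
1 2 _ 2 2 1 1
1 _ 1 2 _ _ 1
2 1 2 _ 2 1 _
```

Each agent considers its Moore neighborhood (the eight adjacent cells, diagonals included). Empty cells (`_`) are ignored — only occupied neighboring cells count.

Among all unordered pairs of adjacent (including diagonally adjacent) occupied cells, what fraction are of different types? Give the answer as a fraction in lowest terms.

Scan each occupied cell's neighbors to the right and below (and the two forward diagonals) so each pair is counted once.
From row 0: 6 unlike of 11 pairs (running 6/11).
From row 1: 5 unlike of 17 pairs (running 11/28).
From row 2: 5 unlike of 12 pairs (running 16/40).
From row 3: 3 unlike of 8 pairs (running 19/48).
From row 4: 3 unlike of 3 pairs (running 22/51).
Total adjacent occupied pairs: 51; unlike-type pairs: 22.
22/51 is already in lowest terms.

22/51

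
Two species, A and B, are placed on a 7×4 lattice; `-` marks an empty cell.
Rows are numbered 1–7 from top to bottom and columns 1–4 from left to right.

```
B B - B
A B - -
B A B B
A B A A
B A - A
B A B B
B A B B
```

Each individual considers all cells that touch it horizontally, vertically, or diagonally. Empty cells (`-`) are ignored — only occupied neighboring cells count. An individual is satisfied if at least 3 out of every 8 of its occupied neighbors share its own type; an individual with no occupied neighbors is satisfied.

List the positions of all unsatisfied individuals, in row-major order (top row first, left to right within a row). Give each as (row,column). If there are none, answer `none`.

Row 1: (1,1)B 2/3 satisfied · (1,2)B 2/3 satisfied · (1,4)B 0/0 satisfied
Row 2: (2,1)A 1/5 not · (2,2)B 4/6 satisfied
Row 3: (3,1)B 2/5 satisfied · (3,2)A 3/7 satisfied · (3,3)B 3/6 satisfied · (3,4)B 1/3 not
Row 4: (4,1)A 2/5 satisfied · (4,2)B 3/7 satisfied · (4,3)A 4/7 satisfied · (4,4)A 2/4 satisfied
Row 5: (5,1)B 2/5 satisfied · (5,2)A 3/7 satisfied · (5,4)A 2/4 satisfied
Row 6: (6,1)B 2/5 satisfied · (6,2)A 2/7 not · (6,3)B 3/7 satisfied · (6,4)B 3/4 satisfied
Row 7: (7,1)B 1/3 not · (7,2)A 1/5 not · (7,3)B 3/5 satisfied · (7,4)B 3/3 satisfied

(2,1), (3,4), (6,2), (7,1), (7,2)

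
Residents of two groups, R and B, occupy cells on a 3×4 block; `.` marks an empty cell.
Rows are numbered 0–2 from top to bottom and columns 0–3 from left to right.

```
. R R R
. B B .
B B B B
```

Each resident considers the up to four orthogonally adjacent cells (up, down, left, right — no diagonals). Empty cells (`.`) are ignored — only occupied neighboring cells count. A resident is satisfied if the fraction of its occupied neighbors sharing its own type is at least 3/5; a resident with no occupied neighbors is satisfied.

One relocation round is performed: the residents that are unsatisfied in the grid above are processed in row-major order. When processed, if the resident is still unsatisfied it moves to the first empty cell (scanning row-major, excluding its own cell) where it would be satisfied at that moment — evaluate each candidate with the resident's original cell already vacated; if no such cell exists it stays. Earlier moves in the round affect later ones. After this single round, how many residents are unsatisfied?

1

Initially unsatisfied (in order): (0,1).
  (0,1) → (0,0).
Resulting grid:
R . R R
. B B .
B B B B
Unsatisfied now: (0,2).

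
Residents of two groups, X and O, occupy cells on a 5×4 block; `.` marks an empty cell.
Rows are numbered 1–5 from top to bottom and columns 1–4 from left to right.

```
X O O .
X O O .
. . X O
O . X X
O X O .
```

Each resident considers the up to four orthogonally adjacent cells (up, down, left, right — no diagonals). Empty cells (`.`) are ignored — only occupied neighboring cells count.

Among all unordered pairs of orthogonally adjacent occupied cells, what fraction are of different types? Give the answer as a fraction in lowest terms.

Scan each occupied cell's neighbors to the right and below so each pair is counted once.
From row 1: 1 unlike of 5 pairs (running 1/5).
From row 2: 2 unlike of 3 pairs (running 3/8).
From row 3: 2 unlike of 3 pairs (running 5/11).
From row 4: 1 unlike of 3 pairs (running 6/14).
From row 5: 2 unlike of 2 pairs (running 8/16).
Total adjacent occupied pairs: 16; unlike-type pairs: 8.
8/16 reduces to 1/2.

1/2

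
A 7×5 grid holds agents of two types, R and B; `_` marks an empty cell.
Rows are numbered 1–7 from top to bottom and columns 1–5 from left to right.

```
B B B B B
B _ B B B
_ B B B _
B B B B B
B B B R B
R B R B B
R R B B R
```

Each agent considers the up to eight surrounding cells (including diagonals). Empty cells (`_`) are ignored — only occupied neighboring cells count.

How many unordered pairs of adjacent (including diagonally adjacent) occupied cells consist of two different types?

22

Scan each occupied cell's neighbors to the right and below (and the two forward diagonals) so each pair is counted once.
Row 1: B(1,1)–B(1,2)= B(1,1)–B(2,1)= B(1,2)–B(1,3)= B(1,2)–B(2,3)= B(1,2)–B(2,1)= B(1,3)–B(1,4)= B(1,3)–B(2,3)= B(1,3)–B(2,4)= B(1,4)–B(1,5)= B(1,4)–B(2,4)= B(1,4)–B(2,5)= B(1,4)–B(2,3)= B(1,5)–B(2,5)= B(1,5)–B(2,4)=  → 0/14 unlike.
Row 2: B(2,1)–B(3,2)= B(2,3)–B(2,4)= B(2,3)–B(3,3)= B(2,3)–B(3,4)= B(2,3)–B(3,2)= B(2,4)–B(2,5)= B(2,4)–B(3,4)= B(2,4)–B(3,3)= B(2,5)–B(3,4)=  → 0/9 unlike.
Row 3: B(3,2)–B(3,3)= B(3,2)–B(4,2)= B(3,2)–B(4,3)= B(3,2)–B(4,1)= B(3,3)–B(3,4)= B(3,3)–B(4,3)= B(3,3)–B(4,4)= B(3,3)–B(4,2)= B(3,4)–B(4,4)= B(3,4)–B(4,5)= B(3,4)–B(4,3)=  → 0/11 unlike.
Row 4: B(4,1)–B(4,2)= B(4,1)–B(5,1)= B(4,1)–B(5,2)= B(4,2)–B(4,3)= B(4,2)–B(5,2)= B(4,2)–B(5,3)= B(4,2)–B(5,1)= B(4,3)–B(4,4)= B(4,3)–B(5,3)= B(4,3)–R(5,4)≠ B(4,3)–B(5,2)= B(4,4)–B(4,5)= B(4,4)–R(5,4)≠ B(4,4)–B(5,5)= B(4,4)–B(5,3)= B(4,5)–B(5,5)= B(4,5)–R(5,4)≠  → 3/17 unlike.
Row 5: B(5,1)–B(5,2)= B(5,1)–R(6,1)≠ B(5,1)–B(6,2)= B(5,2)–B(5,3)= B(5,2)–B(6,2)= B(5,2)–R(6,3)≠ B(5,2)–R(6,1)≠ B(5,3)–R(5,4)≠ B(5,3)–R(6,3)≠ B(5,3)–B(6,4)= B(5,3)–B(6,2)= R(5,4)–B(5,5)≠ R(5,4)–B(6,4)≠ R(5,4)–B(6,5)≠ R(5,4)–R(6,3)= B(5,5)–B(6,5)= B(5,5)–B(6,4)=  → 8/17 unlike.
Row 6: R(6,1)–B(6,2)≠ R(6,1)–R(7,1)= R(6,1)–R(7,2)= B(6,2)–R(6,3)≠ B(6,2)–R(7,2)≠ B(6,2)–B(7,3)= B(6,2)–R(7,1)≠ R(6,3)–B(6,4)≠ R(6,3)–B(7,3)≠ R(6,3)–B(7,4)≠ R(6,3)–R(7,2)= B(6,4)–B(6,5)= B(6,4)–B(7,4)= B(6,4)–R(7,5)≠ B(6,4)–B(7,3)= B(6,5)–R(7,5)≠ B(6,5)–B(7,4)=  → 9/17 unlike.
Row 7: R(7,1)–R(7,2)= R(7,2)–B(7,3)≠ B(7,3)–B(7,4)= B(7,4)–R(7,5)≠  → 2/4 unlike.
Total adjacent occupied pairs: 89; unlike-type pairs: 22.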